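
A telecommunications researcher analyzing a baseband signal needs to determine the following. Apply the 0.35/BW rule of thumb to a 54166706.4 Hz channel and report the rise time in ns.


Rise time from bandwidth relationship:
tr = 0.35 / BW
   = 0.35 / 54166706.4
   = 6.461533722e-09 s
   = 6.4615 ns

6.4615 ns


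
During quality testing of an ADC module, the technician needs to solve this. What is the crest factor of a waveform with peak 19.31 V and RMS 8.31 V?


Crest factor is the ratio of peak to RMS:
CF = V_peak / V_rms
   = 19.31 / 8.31
   = 2.3237

2.3237


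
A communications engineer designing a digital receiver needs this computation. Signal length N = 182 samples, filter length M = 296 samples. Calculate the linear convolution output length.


Linear convolution output length:
L = N + M - 1
  = 182 + 296 - 1
  = 477 samples

477


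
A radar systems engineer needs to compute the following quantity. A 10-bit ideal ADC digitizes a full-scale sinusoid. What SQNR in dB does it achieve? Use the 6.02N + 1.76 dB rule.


Theoretical SNR for a full-scale sinusoid:
SNR = 6.02 * N + 1.76
    = 6.02 * 10 + 1.76
    = 60.2 + 1.76
    = 61.96 dB

61.96 dB


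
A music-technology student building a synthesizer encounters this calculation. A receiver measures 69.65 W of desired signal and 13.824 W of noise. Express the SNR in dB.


SNR in decibels:
SNR = 10 * log10(Ps / Pn)
    = 10 * log10(69.65 / 13.824)
    = 10 * log10(5.0383)
    = 10 * 0.7023
    = 7.02 dB

7.02 dB


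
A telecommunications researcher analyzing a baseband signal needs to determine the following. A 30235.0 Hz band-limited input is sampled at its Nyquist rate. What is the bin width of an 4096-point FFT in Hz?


Step 1 — Nyquist sampling rate:
fs = 2 * fmax = 2 * 30235.0 = 60470.0 Hz

Step 2 — DFT bin spacing:
df = fs / N = 60470.0 / 4096 = 14.7632 Hz

14.7632 Hz


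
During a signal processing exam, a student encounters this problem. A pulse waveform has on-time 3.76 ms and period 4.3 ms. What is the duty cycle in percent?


Duty cycle as a percentage:
DC = (t_on / T) * 100
   = (3.76 / 4.3) * 100
   = 0.874419 * 100
   = 87.44 %

87.44 %


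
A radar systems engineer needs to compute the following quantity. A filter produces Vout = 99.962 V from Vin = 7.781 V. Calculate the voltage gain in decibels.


Voltage gain in dB:
G = 20 * log10(Vout / Vin)
  = 20 * log10(99.962 / 7.781)
  = 20 * log10(12.846935)
  = 20 * 1.1088
  = 22.18 dB

22.18 dB


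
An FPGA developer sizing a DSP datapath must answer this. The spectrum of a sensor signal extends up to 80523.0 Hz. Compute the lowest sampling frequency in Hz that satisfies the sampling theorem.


The Nyquist rate is twice the maximum frequency component.
fs_min = 2 * fmax
      = 2 * 80523.0
      = 161046.0 Hz

161046.0


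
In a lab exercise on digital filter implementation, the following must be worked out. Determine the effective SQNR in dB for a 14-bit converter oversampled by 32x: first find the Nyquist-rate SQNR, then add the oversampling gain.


Step 1 — baseline SQNR at Nyquist:
SQNR_base = 6.02*N + 1.76
          = 6.02*14 + 1.76
          = 86.04 dB

Step 2 — oversampling processing gain:
G = 10*log10(OSR) = 10*log10(32) = 15.05 dB

Step 3 — total:
SQNR_total = 86.04 + 15.05 = 101.09 dB

Base SQNR = 86.04 dB; oversampled SQNR = 101.09 dB


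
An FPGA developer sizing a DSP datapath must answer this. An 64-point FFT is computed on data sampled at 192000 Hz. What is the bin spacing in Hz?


DFT frequency resolution:
df = fs / N
   = 192000 / 64
   = 3000.0 Hz

3000.0 Hz


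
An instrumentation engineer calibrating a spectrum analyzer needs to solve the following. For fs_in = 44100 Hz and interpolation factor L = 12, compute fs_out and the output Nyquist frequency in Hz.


Step 1 — output sample rate after interpolation by L:
fs_out = L * fs_in = 12 * 44100 = 529200 Hz

Step 2 — Nyquist frequency of the output stream:
f_Nyq = fs_out / 2 = 529200 / 2 = 264600.0 Hz

fs_out = 529200 Hz; f_Nyquist = 264600.0 Hz


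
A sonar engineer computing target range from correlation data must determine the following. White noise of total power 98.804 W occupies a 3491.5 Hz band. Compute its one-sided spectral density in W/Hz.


Power spectral density:
PSD = P / BW
    = 98.804 / 3491.5
    = 0.02829844 W/Hz

0.02829844 W/Hz


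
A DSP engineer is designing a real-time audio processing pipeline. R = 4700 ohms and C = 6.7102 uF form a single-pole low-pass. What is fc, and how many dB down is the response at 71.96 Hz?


Step 1 — cutoff frequency:
fc = 1 / (2*pi*R*C)
C = 6.7102 uF = 6.7102e-06 F
fc = 1 / (2*pi*4700*6.7102e-06)
   = 5.04646 Hz

Step 2 — magnitude at f = 71.96 Hz:
|H(f)| = 1 / sqrt(1 + (f/fc)^2)
f/fc = 71.96 / 5.04646 = 14.259501
|H| = 1 / sqrt(1 + 203.333369) = 0.0699569
|H|_dB = 20*log10(0.0699569) = -23.1 dB

fc = 5.04646 Hz; |H(71.96 Hz)| = -23.1 dB


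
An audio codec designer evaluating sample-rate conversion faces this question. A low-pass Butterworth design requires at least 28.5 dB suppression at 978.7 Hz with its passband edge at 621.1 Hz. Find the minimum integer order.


Butterworth filter order formula:
n = log10(10^(A/10) - 1) / (2 * log10(f_stop/f_pass))
10^(28.5/10) - 1 = 706.9458
f_stop/f_pass = 978.7 / 621.1 = 1.5758
n = 7.2141 -> ceil = 8

8


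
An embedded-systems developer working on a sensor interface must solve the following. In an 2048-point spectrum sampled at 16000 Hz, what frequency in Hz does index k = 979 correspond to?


Frequency of DFT bin k:
f_k = k * fs / N
    = 979 * 16000 / 2048
    = 15664000 / 2048
    = 7648.438 Hz

7648.438 Hz


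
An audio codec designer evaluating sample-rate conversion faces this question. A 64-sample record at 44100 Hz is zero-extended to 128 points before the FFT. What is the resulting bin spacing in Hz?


Frequency resolution after zero-padding:
N_padded = 64 * 2 = 128
df = fs / N_padded
   = 44100 / 128
   = 344.5312 Hz

344.5312 Hz


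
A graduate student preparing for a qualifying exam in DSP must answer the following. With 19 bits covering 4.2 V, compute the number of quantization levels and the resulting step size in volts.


Step 1 — number of quantization levels:
L = 2^N = 2^19 = 524288

Step 2 — LSB step size:
delta = Vfs / L
      = 4.2 / 524288
      = 8.01e-06 V

Levels = 524288; step size = 8.01e-06 V


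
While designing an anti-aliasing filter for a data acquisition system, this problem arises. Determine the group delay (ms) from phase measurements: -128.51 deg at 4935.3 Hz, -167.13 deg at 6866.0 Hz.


Group delay from phase difference:
tau = -d(phi)/d(omega)
d(phi) = -38.62 deg = -0.674046 rad
d(omega) = 2*pi*(6866.0 - 4935.3) = 12130.9459 rad/s
tau = -(-0.674046) / 12130.9459
    = 0.0556 ms

0.0556 ms


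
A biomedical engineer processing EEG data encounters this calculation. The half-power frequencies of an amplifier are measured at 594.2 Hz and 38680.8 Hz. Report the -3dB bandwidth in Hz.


Bandwidth is the difference of -3dB frequencies:
BW = f_high - f_low
   = 38680.8 - 594.2
   = 38086.6 Hz

38086.6 Hz


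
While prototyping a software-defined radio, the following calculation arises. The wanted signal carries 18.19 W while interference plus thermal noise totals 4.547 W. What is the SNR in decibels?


SNR in decibels:
SNR = 10 * log10(Ps / Pn)
    = 10 * log10(18.19 / 4.547)
    = 10 * log10(4.0004)
    = 10 * 0.6021
    = 6.02 dB

6.02 dB


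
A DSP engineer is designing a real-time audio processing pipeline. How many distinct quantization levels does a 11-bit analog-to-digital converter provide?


Number of quantization levels = 2^N
= 2^11
= 2048

2048


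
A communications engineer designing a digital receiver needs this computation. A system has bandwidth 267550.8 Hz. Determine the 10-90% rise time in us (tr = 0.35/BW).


Rise time from bandwidth relationship:
tr = 0.35 / BW
   = 0.35 / 267550.8
   = 1.308162786e-06 s
   = 1.3082 us

1.3082 us


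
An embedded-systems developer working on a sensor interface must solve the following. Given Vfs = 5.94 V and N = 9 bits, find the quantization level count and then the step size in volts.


Step 1 — number of quantization levels:
L = 2^N = 2^9 = 512

Step 2 — LSB step size:
delta = Vfs / L
      = 5.94 / 512
      = 0.01160156 V

Levels = 512; step size = 0.01160156 V


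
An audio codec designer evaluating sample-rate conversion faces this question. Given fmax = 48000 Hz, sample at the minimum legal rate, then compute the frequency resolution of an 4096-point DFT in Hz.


Step 1 — Nyquist sampling rate:
fs = 2 * fmax = 2 * 48000 = 96000 Hz

Step 2 — DFT bin spacing:
df = fs / N = 96000 / 4096 = 23.4375 Hz

23.4375 Hz


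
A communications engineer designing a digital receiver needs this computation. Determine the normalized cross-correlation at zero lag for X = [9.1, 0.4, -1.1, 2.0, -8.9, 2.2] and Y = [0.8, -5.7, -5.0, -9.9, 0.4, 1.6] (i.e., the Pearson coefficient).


Pearson correlation coefficient (population):
r = cov(X,Y) / (std(X) * std(Y))
Mean X = 0.6167, Mean Y = -2.9667
Cov(X,Y) = 0.272778
Std(X) = 5.322098, Std(Y) = 4.204231
r = 0.0122

0.0122


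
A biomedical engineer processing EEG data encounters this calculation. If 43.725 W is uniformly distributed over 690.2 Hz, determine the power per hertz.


Power spectral density:
PSD = P / BW
    = 43.725 / 690.2
    = 0.0633512 W/Hz

0.0633512 W/Hz


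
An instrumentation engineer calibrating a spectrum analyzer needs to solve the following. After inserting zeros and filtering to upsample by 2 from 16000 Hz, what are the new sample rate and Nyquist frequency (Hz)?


Step 1 — output sample rate after interpolation by L:
fs_out = L * fs_in = 2 * 16000 = 32000 Hz

Step 2 — Nyquist frequency of the output stream:
f_Nyq = fs_out / 2 = 32000 / 2 = 16000.0 Hz

fs_out = 32000 Hz; f_Nyquist = 16000.0 Hz


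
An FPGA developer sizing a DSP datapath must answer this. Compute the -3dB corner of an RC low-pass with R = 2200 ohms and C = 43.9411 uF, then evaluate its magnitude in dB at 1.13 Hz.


Step 1 — cutoff frequency:
fc = 1 / (2*pi*R*C)
C = 43.9411 uF = 4.39411e-05 F
fc = 1 / (2*pi*2200*4.39411e-05)
   = 1.64637 Hz

Step 2 — magnitude at f = 1.13 Hz:
|H(f)| = 1 / sqrt(1 + (f/fc)^2)
f/fc = 1.13 / 1.64637 = 0.686358
|H| = 1 / sqrt(1 + 0.471087) = 0.8244813
|H|_dB = 20*log10(0.8244813) = -1.68 dB

fc = 1.64637 Hz; |H(1.13 Hz)| = -1.68 dB


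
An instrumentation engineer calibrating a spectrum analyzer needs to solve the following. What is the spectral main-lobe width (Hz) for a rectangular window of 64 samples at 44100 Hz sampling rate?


Main lobe width for a rectangular window:
Width = 2 * fs / N
      = 2 * 44100 / 64
      = 88200 / 64
      = 1378.125 Hz

1378.125 Hz


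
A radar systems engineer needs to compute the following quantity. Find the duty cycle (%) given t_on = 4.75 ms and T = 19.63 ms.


Duty cycle as a percentage:
DC = (t_on / T) * 100
   = (4.75 / 19.63) * 100
   = 0.241977 * 100
   = 24.2 %

24.2 %


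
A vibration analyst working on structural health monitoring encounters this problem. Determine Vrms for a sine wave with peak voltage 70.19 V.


RMS voltage for a sinusoidal waveform:
V_rms = V_peak / sqrt(2)
      = 70.19 / 1.414214
      = 49.632 V

49.632 V


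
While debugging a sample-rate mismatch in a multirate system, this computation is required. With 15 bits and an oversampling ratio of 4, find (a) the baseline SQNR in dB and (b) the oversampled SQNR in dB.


Step 1 — baseline SQNR at Nyquist:
SQNR_base = 6.02*N + 1.76
          = 6.02*15 + 1.76
          = 92.06 dB

Step 2 — oversampling processing gain:
G = 10*log10(OSR) = 10*log10(4) = 6.02 dB

Step 3 — total:
SQNR_total = 92.06 + 6.02 = 98.08 dB

Base SQNR = 92.06 dB; oversampled SQNR = 98.08 dB


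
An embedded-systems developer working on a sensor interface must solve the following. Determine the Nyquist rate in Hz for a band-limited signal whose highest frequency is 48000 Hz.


The Nyquist rate is twice the maximum frequency component.
fs_min = 2 * fmax
      = 2 * 48000
      = 96000 Hz

96000


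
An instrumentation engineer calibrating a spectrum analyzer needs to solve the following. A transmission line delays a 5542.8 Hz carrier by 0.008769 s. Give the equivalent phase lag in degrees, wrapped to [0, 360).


Phase shift from frequency and time delay:
phi = 360 * f * t_delay
    = 360 * 5542.8 * 0.008769
    = 17497.73 degrees
    mod 360 = 217.73 degrees

217.73 degrees


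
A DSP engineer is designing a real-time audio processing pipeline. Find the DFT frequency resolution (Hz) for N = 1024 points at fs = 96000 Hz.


DFT frequency resolution:
df = fs / N
   = 96000 / 1024
   = 93.75 Hz

93.75 Hz


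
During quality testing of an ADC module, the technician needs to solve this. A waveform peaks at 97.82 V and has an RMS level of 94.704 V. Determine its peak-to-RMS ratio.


Crest factor is the ratio of peak to RMS:
CF = V_peak / V_rms
   = 97.82 / 94.704
   = 1.0329

1.0329


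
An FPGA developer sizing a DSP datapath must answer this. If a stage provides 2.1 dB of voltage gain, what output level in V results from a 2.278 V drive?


Output voltage from dB gain:
V_out = V_in * 10^(gain_dB / 20)
      = 2.278 * 10^(2.1 / 20)
      = 2.278 * 1.273503
      = 2.901 V

2.901 V


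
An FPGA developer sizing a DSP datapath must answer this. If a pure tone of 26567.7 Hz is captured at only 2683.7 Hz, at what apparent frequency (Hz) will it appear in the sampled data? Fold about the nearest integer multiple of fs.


Compute the nearest integer multiple of fs to the signal:
n = round(26567.7 / 2683.7) = 10
f_alias = |26567.7 - 10 * 2683.7|
        = |26567.7 - 26837.0|
        = 269.3 Hz

269.3


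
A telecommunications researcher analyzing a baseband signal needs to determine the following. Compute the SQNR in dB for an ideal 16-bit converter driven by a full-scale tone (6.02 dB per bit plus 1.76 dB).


Theoretical SNR for a full-scale sinusoid:
SNR = 6.02 * N + 1.76
    = 6.02 * 16 + 1.76
    = 96.32 + 1.76
    = 98.08 dB

98.08 dB


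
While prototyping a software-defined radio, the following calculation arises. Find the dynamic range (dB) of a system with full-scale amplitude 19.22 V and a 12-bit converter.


Dynamic range from full-scale to LSB:
V_min = V_max / 2^bits = 19.22 / 2^12
DR = 20 * log10(V_max / V_min)
   = 20 * log10(2^12)
   = 20 * 12 * log10(2)
   = 72.25 dB

72.25 dB


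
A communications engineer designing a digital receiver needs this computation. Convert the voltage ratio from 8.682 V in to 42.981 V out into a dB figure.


Voltage gain in dB:
G = 20 * log10(Vout / Vin)
  = 20 * log10(42.981 / 8.682)
  = 20 * log10(4.950587)
  = 20 * 0.694657
  = 13.89 dB

13.89 dB


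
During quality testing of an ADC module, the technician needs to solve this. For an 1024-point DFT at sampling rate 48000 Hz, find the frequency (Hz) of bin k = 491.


Frequency of DFT bin k:
f_k = k * fs / N
    = 491 * 48000 / 1024
    = 23568000 / 1024
    = 23015.625 Hz

23015.625 Hz


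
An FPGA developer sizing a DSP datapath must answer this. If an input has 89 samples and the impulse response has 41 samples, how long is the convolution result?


Linear convolution output length:
L = N + M - 1
  = 89 + 41 - 1
  = 129 samples

129


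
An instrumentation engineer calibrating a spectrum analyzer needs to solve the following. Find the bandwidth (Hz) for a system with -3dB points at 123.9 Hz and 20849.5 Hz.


Bandwidth is the difference of -3dB frequencies:
BW = f_high - f_low
   = 20849.5 - 123.9
   = 20725.6 Hz

20725.6 Hz


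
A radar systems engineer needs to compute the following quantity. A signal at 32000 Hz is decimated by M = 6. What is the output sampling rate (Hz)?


Decimation reduces the sample rate:
fs_out = fs_in / M
       = 32000 / 6
       = 5333.3333 Hz

5333.3333 Hz


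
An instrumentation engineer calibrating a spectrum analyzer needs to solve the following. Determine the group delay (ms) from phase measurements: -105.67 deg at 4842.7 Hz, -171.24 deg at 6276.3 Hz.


Group delay from phase difference:
tau = -d(phi)/d(omega)
d(phi) = -65.57 deg = -1.144412 rad
d(omega) = 2*pi*(6276.3 - 4842.7) = 9007.5745 rad/s
tau = -(-1.144412) / 9007.5745
    = 0.1271 ms

0.1271 ms


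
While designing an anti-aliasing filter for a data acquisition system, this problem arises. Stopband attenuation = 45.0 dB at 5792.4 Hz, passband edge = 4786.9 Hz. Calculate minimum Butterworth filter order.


Butterworth filter order formula:
n = log10(10^(A/10) - 1) / (2 * log10(f_stop/f_pass))
10^(45.0/10) - 1 = 31621.7766
f_stop/f_pass = 5792.4 / 4786.9 = 1.2101
n = 27.1725 -> ceil = 28

28


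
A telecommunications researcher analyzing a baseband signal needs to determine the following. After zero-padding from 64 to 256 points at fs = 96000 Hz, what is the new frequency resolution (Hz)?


Frequency resolution after zero-padding:
N_padded = 64 * 4 = 256
df = fs / N_padded
   = 96000 / 256
   = 375.0 Hz

375.0 Hz


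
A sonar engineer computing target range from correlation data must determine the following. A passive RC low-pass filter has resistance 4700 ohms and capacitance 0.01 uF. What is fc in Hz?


Cutoff frequency of a first-order RC filter:
fc = 1 / (2 * pi * R * C)
C = 0.01 uF = 1e-08 F
fc = 1 / (2 * pi * 4700 * 1e-08)
   = 1 / 0.00029530970943744
   = 3386.275385 Hz

3386.275385 Hz


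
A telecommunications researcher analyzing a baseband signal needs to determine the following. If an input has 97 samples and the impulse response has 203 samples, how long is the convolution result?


Linear convolution output length:
L = N + M - 1
  = 97 + 203 - 1
  = 299 samples

299


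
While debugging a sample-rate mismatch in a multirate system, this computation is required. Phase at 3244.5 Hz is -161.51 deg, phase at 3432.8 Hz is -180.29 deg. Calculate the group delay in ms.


Group delay from phase difference:
tau = -d(phi)/d(omega)
d(phi) = -18.78 deg = -0.327773 rad
d(omega) = 2*pi*(3432.8 - 3244.5) = 1183.1238 rad/s
tau = -(-0.327773) / 1183.1238
    = 0.277 ms

0.277 ms


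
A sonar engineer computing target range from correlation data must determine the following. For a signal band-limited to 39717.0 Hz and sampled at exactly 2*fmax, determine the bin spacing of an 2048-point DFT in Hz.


Step 1 — Nyquist sampling rate:
fs = 2 * fmax = 2 * 39717.0 = 79434.0 Hz

Step 2 — DFT bin spacing:
df = fs / N = 79434.0 / 2048 = 38.7861 Hz

38.7861 Hz


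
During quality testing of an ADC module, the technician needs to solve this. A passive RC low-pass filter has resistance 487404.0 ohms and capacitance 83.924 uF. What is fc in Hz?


Cutoff frequency of a first-order RC filter:
fc = 1 / (2 * pi * R * C)
C = 83.924 uF = 8.3924e-05 F
fc = 1 / (2 * pi * 487404.0 * 8.3924e-05)
   = 1 / 257.01302454918
   = 0.003891 Hz

0.003891 Hz


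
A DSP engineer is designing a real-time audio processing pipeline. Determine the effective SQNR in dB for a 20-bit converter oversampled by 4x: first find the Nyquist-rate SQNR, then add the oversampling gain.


Step 1 — baseline SQNR at Nyquist:
SQNR_base = 6.02*N + 1.76
          = 6.02*20 + 1.76
          = 122.16 dB

Step 2 — oversampling processing gain:
G = 10*log10(OSR) = 10*log10(4) = 6.02 dB

Step 3 — total:
SQNR_total = 122.16 + 6.02 = 128.18 dB

Base SQNR = 122.16 dB; oversampled SQNR = 128.18 dB


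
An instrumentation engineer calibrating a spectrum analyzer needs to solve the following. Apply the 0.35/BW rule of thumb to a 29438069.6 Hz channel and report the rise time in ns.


Rise time from bandwidth relationship:
tr = 0.35 / BW
   = 0.35 / 29438069.6
   = 1.188936655e-08 s
   = 11.8894 ns

11.8894 ns


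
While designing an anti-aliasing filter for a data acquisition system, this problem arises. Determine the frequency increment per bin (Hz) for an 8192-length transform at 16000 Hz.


DFT frequency resolution:
df = fs / N
   = 16000 / 8192
   = 1.9531 Hz

1.9531 Hz


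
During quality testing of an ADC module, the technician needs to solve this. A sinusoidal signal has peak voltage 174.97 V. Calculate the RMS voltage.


RMS voltage for a sinusoidal waveform:
V_rms = V_peak / sqrt(2)
      = 174.97 / 1.414214
      = 123.722 V

123.722 V


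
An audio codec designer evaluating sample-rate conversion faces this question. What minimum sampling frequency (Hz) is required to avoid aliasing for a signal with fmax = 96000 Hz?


The Nyquist rate is twice the maximum frequency component.
fs_min = 2 * fmax
      = 2 * 96000
      = 192000 Hz

192000


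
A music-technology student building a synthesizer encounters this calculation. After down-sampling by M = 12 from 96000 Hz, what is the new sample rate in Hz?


Decimation reduces the sample rate:
fs_out = fs_in / M
       = 96000 / 12
       = 8000.0 Hz

8000.0 Hz


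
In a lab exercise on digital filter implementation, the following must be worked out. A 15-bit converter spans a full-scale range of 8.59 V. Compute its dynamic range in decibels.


Dynamic range from full-scale to LSB:
V_min = V_max / 2^bits = 8.59 / 2^15
DR = 20 * log10(V_max / V_min)
   = 20 * log10(2^15)
   = 20 * 15 * log10(2)
   = 90.31 dB

90.31 dB


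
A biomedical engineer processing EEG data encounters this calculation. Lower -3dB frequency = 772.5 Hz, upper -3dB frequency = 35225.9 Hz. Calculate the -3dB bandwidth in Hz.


Bandwidth is the difference of -3dB frequencies:
BW = f_high - f_low
   = 35225.9 - 772.5
   = 34453.4 Hz

34453.4 Hz


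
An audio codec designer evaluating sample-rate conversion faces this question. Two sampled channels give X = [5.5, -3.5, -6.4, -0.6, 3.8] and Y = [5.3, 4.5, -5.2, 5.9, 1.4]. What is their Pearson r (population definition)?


Pearson correlation coefficient (population):
r = cov(X,Y) / (std(X) * std(Y))
Mean X = -0.24, Mean Y = 2.38
Cov(X,Y) = 10.2632
Std(X) = 4.426556, Std(Y) = 4.094582
r = 0.5662

0.5662


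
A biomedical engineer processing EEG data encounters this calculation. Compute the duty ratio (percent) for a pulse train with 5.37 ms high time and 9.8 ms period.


Duty cycle as a percentage:
DC = (t_on / T) * 100
   = (5.37 / 9.8) * 100
   = 0.547959 * 100
   = 54.8 %

54.8 %


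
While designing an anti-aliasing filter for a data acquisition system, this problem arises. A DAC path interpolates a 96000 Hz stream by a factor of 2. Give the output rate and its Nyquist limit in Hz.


Step 1 — output sample rate after interpolation by L:
fs_out = L * fs_in = 2 * 96000 = 192000 Hz

Step 2 — Nyquist frequency of the output stream:
f_Nyq = fs_out / 2 = 192000 / 2 = 96000.0 Hz

fs_out = 192000 Hz; f_Nyquist = 96000.0 Hz


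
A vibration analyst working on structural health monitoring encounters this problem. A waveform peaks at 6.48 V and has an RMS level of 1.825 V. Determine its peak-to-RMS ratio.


Crest factor is the ratio of peak to RMS:
CF = V_peak / V_rms
   = 6.48 / 1.825
   = 3.5507

3.5507


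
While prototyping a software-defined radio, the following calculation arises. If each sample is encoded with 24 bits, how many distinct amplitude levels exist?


Number of quantization levels = 2^N
= 2^24
= 16777216

16777216


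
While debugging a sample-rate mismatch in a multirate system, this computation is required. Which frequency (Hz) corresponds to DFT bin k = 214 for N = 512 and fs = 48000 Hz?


Frequency of DFT bin k:
f_k = k * fs / N
    = 214 * 48000 / 512
    = 10272000 / 512
    = 20062.5 Hz

20062.5 Hz


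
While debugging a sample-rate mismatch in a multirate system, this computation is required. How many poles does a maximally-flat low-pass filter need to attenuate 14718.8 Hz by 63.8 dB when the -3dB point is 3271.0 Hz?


Butterworth filter order formula:
n = log10(10^(A/10) - 1) / (2 * log10(f_stop/f_pass))
10^(63.8/10) - 1 = 2398831.919
f_stop/f_pass = 14718.8 / 3271.0 = 4.4998
n = 4.8837 -> ceil = 5

5


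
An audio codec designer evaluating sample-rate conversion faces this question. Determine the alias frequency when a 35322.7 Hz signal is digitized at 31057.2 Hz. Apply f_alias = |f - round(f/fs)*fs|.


Compute the nearest integer multiple of fs to the signal:
n = round(35322.7 / 31057.2) = 1
f_alias = |35322.7 - 1 * 31057.2|
        = |35322.7 - 31057.2|
        = 4265.5 Hz

4265.5


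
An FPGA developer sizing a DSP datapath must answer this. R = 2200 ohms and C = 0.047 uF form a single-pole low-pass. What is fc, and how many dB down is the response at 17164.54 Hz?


Step 1 — cutoff frequency:
fc = 1 / (2*pi*R*C)
C = 0.047 uF = 4.7e-08 F
fc = 1 / (2*pi*2200*4.7e-08)
   = 1539.216 Hz

Step 2 — magnitude at f = 17164.54 Hz:
|H(f)| = 1 / sqrt(1 + (f/fc)^2)
f/fc = 17164.54 / 1539.216 = 11.151482
|H| = 1 / sqrt(1 + 124.355551) = 0.0893158
|H|_dB = 20*log10(0.0893158) = -20.98 dB

fc = 1539.216 Hz; |H(17164.54 Hz)| = -20.98 dB


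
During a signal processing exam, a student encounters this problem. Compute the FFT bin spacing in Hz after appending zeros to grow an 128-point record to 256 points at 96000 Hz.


Frequency resolution after zero-padding:
N_padded = 128 * 2 = 256
df = fs / N_padded
   = 96000 / 256
   = 375.0 Hz

375.0 Hz


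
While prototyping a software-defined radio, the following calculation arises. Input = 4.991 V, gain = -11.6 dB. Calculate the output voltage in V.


Output voltage from dB gain:
V_out = V_in * 10^(gain_dB / 20)
      = 4.991 * 10^(-11.6 / 20)
      = 4.991 * 0.263027
      = 1.3128 V

1.3128 V


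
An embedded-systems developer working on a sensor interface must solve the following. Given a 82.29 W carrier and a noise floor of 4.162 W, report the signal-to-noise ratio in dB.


SNR in decibels:
SNR = 10 * log10(Ps / Pn)
    = 10 * log10(82.29 / 4.162)
    = 10 * log10(19.7717)
    = 10 * 1.296
    = 12.96 dB

12.96 dB


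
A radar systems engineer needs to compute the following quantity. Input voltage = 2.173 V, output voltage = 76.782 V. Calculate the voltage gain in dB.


Voltage gain in dB:
G = 20 * log10(Vout / Vin)
  = 20 * log10(76.782 / 2.173)
  = 20 * log10(35.334561)
  = 20 * 1.5482
  = 30.96 dB

30.96 dB


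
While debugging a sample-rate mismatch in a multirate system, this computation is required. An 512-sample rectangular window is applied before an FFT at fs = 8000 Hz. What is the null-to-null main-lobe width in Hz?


Main lobe width for a rectangular window:
Width = 2 * fs / N
      = 2 * 8000 / 512
      = 16000 / 512
      = 31.25 Hz

31.25 Hz


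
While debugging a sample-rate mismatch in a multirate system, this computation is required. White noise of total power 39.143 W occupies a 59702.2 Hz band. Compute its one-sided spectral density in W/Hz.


Power spectral density:
PSD = P / BW
    = 39.143 / 59702.2
    = 0.00065564 W/Hz

0.00065564 W/Hz


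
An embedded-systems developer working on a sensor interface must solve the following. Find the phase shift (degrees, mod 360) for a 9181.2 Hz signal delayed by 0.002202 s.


Phase shift from frequency and time delay:
phi = 360 * f * t_delay
    = 360 * 9181.2 * 0.002202
    = 7278.12 degrees
    mod 360 = 78.12 degrees

78.12 degrees


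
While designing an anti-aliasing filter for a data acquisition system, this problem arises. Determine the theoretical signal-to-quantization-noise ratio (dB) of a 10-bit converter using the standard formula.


Theoretical SNR for a full-scale sinusoid:
SNR = 6.02 * N + 1.76
    = 6.02 * 10 + 1.76
    = 60.2 + 1.76
    = 61.96 dB

61.96 dB


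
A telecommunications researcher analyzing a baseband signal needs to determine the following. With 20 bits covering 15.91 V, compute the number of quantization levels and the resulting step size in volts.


Step 1 — number of quantization levels:
L = 2^N = 2^20 = 1048576

Step 2 — LSB step size:
delta = Vfs / L
      = 15.91 / 1048576
      = 1.517e-05 V

Levels = 1048576; step size = 1.517e-05 V


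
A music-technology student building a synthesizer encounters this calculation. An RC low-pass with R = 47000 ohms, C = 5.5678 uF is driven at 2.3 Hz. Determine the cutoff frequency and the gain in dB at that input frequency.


Step 1 — cutoff frequency:
fc = 1 / (2*pi*R*C)
C = 5.5678 uF = 5.5678e-06 F
fc = 1 / (2*pi*47000*5.5678e-06)
   = 0.608189 Hz

Step 2 — magnitude at f = 2.3 Hz:
|H(f)| = 1 / sqrt(1 + (f/fc)^2)
f/fc = 2.3 / 0.608189 = 3.781719
|H| = 1 / sqrt(1 + 14.301399) = 0.2556433
|H|_dB = 20*log10(0.2556433) = -11.85 dB

fc = 0.608189 Hz; |H(2.3 Hz)| = -11.85 dB


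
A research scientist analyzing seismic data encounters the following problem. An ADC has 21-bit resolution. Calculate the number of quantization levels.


Number of quantization levels = 2^N
= 2^21
= 2097152

2097152


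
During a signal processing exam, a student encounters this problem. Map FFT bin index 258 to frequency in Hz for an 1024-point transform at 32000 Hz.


Frequency of DFT bin k:
f_k = k * fs / N
    = 258 * 32000 / 1024
    = 8256000 / 1024
    = 8062.5 Hz

8062.5 Hz


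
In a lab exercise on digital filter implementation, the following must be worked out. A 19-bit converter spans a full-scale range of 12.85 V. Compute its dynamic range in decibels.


Dynamic range from full-scale to LSB:
V_min = V_max / 2^bits = 12.85 / 2^19
DR = 20 * log10(V_max / V_min)
   = 20 * log10(2^19)
   = 20 * 19 * log10(2)
   = 114.39 dB

114.39 dB


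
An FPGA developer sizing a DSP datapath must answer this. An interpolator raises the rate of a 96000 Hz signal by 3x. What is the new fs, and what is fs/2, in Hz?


Step 1 — output sample rate after interpolation by L:
fs_out = L * fs_in = 3 * 96000 = 288000 Hz

Step 2 — Nyquist frequency of the output stream:
f_Nyq = fs_out / 2 = 288000 / 2 = 144000.0 Hz

fs_out = 288000 Hz; f_Nyquist = 144000.0 Hz


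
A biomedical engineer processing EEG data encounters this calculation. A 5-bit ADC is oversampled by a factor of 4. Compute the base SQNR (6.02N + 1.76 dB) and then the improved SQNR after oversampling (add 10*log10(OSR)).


Step 1 — baseline SQNR at Nyquist:
SQNR_base = 6.02*N + 1.76
          = 6.02*5 + 1.76
          = 31.86 dB

Step 2 — oversampling processing gain:
G = 10*log10(OSR) = 10*log10(4) = 6.02 dB

Step 3 — total:
SQNR_total = 31.86 + 6.02 = 37.88 dB

Base SQNR = 31.86 dB; oversampled SQNR = 37.88 dB


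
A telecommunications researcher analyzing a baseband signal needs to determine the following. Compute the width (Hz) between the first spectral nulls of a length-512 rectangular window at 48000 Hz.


Main lobe width for a rectangular window:
Width = 2 * fs / N
      = 2 * 48000 / 512
      = 96000 / 512
      = 187.5 Hz

187.5 Hz


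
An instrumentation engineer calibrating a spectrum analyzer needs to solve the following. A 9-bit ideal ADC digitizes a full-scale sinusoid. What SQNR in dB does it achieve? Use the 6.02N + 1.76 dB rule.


Theoretical SNR for a full-scale sinusoid:
SNR = 6.02 * N + 1.76
    = 6.02 * 9 + 1.76
    = 54.18 + 1.76
    = 55.94 dB

55.94 dB


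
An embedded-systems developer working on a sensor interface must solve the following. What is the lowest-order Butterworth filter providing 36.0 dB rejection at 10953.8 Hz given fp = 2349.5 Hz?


Butterworth filter order formula:
n = log10(10^(A/10) - 1) / (2 * log10(f_stop/f_pass))
10^(36.0/10) - 1 = 3980.0717
f_stop/f_pass = 10953.8 / 2349.5 = 4.6622
n = 2.6922 -> ceil = 3

3


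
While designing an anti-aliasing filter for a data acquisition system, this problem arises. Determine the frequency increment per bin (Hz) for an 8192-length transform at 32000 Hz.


DFT frequency resolution:
df = fs / N
   = 32000 / 8192
   = 3.9062 Hz

3.9062 Hz


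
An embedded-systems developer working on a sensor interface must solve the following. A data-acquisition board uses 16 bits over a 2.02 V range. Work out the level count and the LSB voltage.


Step 1 — number of quantization levels:
L = 2^N = 2^16 = 65536

Step 2 — LSB step size:
delta = Vfs / L
      = 2.02 / 65536
      = 3.082e-05 V

Levels = 65536; step size = 3.082e-05 V


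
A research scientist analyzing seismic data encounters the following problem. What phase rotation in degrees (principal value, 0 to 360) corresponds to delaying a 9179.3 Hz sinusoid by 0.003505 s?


Phase shift from frequency and time delay:
phi = 360 * f * t_delay
    = 360 * 9179.3 * 0.003505
    = 11582.44 degrees
    mod 360 = 62.44 degrees

62.44 degrees


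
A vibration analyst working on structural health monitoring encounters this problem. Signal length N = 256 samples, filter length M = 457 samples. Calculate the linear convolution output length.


Linear convolution output length:
L = N + M - 1
  = 256 + 457 - 1
  = 712 samples

712


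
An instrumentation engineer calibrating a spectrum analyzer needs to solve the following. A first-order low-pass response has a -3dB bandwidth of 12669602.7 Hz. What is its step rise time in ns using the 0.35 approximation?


Rise time from bandwidth relationship:
tr = 0.35 / BW
   = 0.35 / 12669602.7
   = 2.762517565e-08 s
   = 27.6252 ns

27.6252 ns


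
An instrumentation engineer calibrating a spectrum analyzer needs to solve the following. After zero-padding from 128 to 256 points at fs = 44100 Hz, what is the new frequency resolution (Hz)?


Frequency resolution after zero-padding:
N_padded = 128 * 2 = 256
df = fs / N_padded
   = 44100 / 256
   = 172.2656 Hz

172.2656 Hz


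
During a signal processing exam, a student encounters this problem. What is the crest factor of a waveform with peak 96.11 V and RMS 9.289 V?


Crest factor is the ratio of peak to RMS:
CF = V_peak / V_rms
   = 96.11 / 9.289
   = 10.3466

10.3466


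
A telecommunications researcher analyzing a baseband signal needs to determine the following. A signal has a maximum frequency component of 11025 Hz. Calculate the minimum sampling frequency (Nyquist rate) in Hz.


The Nyquist rate is twice the maximum frequency component.
fs_min = 2 * fmax
      = 2 * 11025
      = 22050 Hz

22050


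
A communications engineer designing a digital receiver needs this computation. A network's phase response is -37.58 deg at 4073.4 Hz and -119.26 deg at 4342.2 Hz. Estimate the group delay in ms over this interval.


Group delay from phase difference:
tau = -d(phi)/d(omega)
d(phi) = -81.68 deg = -1.425585 rad
d(omega) = 2*pi*(4342.2 - 4073.4) = 1688.9202 rad/s
tau = -(-1.425585) / 1688.9202
    = 0.8441 ms

0.8441 ms


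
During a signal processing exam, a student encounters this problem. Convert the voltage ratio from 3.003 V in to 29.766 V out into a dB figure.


Voltage gain in dB:
G = 20 * log10(Vout / Vin)
  = 20 * log10(29.766 / 3.003)
  = 20 * log10(9.912088)
  = 20 * 0.996165
  = 19.92 dB

19.92 dB


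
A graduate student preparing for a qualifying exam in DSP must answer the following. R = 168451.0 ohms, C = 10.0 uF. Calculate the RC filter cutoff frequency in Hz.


Cutoff frequency of a first-order RC filter:
fc = 1 / (2 * pi * R * C)
C = 10.0 uF = 1e-05 F
fc = 1 / (2 * pi * 168451.0 * 1e-05)
   = 1 / 10.584088481797
   = 0.094481 Hz

0.094481 Hz


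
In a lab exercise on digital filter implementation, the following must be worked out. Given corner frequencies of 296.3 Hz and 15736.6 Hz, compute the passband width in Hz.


Bandwidth is the difference of -3dB frequencies:
BW = f_high - f_low
   = 15736.6 - 296.3
   = 15440.3 Hz

15440.3 Hz


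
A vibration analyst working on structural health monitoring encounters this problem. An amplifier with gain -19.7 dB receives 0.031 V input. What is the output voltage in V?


Output voltage from dB gain:
V_out = V_in * 10^(gain_dB / 20)
      = 0.031 * 10^(-19.7 / 20)
      = 0.031 * 0.103514
      = 0.0032 V

0.0032 V


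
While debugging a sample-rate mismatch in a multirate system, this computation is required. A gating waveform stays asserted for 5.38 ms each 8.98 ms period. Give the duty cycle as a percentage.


Duty cycle as a percentage:
DC = (t_on / T) * 100
   = (5.38 / 8.98) * 100
   = 0.599109 * 100
   = 59.91 %

59.91 %


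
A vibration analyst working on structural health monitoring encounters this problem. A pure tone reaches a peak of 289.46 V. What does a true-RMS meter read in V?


RMS voltage for a sinusoidal waveform:
V_rms = V_peak / sqrt(2)
      = 289.46 / 1.414214
      = 204.679 V

204.679 V


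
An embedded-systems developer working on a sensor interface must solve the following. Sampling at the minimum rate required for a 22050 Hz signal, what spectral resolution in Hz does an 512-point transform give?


Step 1 — Nyquist sampling rate:
fs = 2 * fmax = 2 * 22050 = 44100 Hz

Step 2 — DFT bin spacing:
df = fs / N = 44100 / 512 = 86.1328 Hz

86.1328 Hz


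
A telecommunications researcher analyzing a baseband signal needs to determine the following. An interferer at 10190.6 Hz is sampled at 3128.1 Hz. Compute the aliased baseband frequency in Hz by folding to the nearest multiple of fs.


Compute the nearest integer multiple of fs to the signal:
n = round(10190.6 / 3128.1) = 3
f_alias = |10190.6 - 3 * 3128.1|
        = |10190.6 - 9384.3|
        = 806.3 Hz

806.3


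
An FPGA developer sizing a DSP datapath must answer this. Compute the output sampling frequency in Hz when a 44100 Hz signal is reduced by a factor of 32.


Decimation reduces the sample rate:
fs_out = fs_in / M
       = 44100 / 32
       = 1378.125 Hz

1378.125 Hz


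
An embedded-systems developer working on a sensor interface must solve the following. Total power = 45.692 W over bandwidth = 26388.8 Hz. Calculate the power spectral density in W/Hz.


Power spectral density:
PSD = P / BW
    = 45.692 / 26388.8
    = 0.00173149 W/Hz

0.00173149 W/Hz


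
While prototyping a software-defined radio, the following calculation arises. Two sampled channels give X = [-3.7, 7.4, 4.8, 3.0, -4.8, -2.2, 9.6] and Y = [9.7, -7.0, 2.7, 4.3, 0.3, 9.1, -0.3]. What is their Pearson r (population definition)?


Pearson correlation coefficient (population):
r = cov(X,Y) / (std(X) * std(Y))
Mean X = 2.0143, Mean Y = 2.6857
Cov(X,Y) = -17.719796
Std(X) = 5.238983, Std(Y) = 5.363482
r = -0.6306

-0.6306


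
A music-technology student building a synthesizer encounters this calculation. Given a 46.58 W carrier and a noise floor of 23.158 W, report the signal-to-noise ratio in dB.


SNR in decibels:
SNR = 10 * log10(Ps / Pn)
    = 10 * log10(46.58 / 23.158)
    = 10 * log10(2.0114)
    = 10 * 0.3035
    = 3.03 dB

3.03 dB


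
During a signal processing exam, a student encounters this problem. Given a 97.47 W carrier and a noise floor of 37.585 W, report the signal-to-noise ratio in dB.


SNR in decibels:
SNR = 10 * log10(Ps / Pn)
    = 10 * log10(97.47 / 37.585)
    = 10 * log10(2.5933)
    = 10 * 0.4139
    = 4.14 dB

4.14 dB


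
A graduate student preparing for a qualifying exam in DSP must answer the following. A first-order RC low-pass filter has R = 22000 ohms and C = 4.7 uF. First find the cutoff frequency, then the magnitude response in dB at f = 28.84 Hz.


Step 1 — cutoff frequency:
fc = 1 / (2*pi*R*C)
C = 4.7 uF = 4.7e-06 F
fc = 1 / (2*pi*22000*4.7e-06)
   = 1.53922 Hz

Step 2 — magnitude at f = 28.84 Hz:
|H(f)| = 1 / sqrt(1 + (f/fc)^2)
f/fc = 28.84 / 1.53922 = 18.736763
|H| = 1 / sqrt(1 + 351.066288) = 0.0532952
|H|_dB = 20*log10(0.0532952) = -25.47 dB

fc = 1.53922 Hz; |H(28.84 Hz)| = -25.47 dB


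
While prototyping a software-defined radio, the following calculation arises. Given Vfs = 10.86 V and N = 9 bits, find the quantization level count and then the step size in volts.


Step 1 — number of quantization levels:
L = 2^N = 2^9 = 512

Step 2 — LSB step size:
delta = Vfs / L
      = 10.86 / 512
      = 0.02121094 V

Levels = 512; step size = 0.02121094 V
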